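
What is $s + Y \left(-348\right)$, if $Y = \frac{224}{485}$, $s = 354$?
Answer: $\frac{93738}{485} \approx 193.27$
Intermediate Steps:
$Y = \frac{224}{485}$ ($Y = 224 \cdot \frac{1}{485} = \frac{224}{485} \approx 0.46186$)
$s + Y \left(-348\right) = 354 + \frac{224}{485} \left(-348\right) = 354 - \frac{77952}{485} = \frac{93738}{485}$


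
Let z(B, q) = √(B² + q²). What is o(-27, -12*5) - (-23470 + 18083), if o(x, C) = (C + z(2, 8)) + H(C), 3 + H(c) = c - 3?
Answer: 5261 + 2*√17 ≈ 5269.3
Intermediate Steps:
H(c) = -6 + c (H(c) = -3 + (c - 3) = -3 + (-3 + c) = -6 + c)
o(x, C) = -6 + 2*C + 2*√17 (o(x, C) = (C + √(2² + 8²)) + (-6 + C) = (C + √(4 + 64)) + (-6 + C) = (C + √68) + (-6 + C) = (C + 2*√17) + (-6 + C) = -6 + 2*C + 2*√17)
o(-27, -12*5) - (-23470 + 18083) = (-6 + 2*(-12*5) + 2*√17) - (-23470 + 18083) = (-6 + 2*(-60) + 2*√17) - 1*(-5387) = (-6 - 120 + 2*√17) + 5387 = (-126 + 2*√17) + 5387 = 5261 + 2*√17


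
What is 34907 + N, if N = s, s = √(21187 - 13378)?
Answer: 34907 + √7809 ≈ 34995.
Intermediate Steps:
s = √7809 ≈ 88.369
N = √7809 ≈ 88.369
34907 + N = 34907 + √7809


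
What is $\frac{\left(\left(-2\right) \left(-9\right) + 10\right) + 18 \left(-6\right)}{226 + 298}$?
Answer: $- \frac{20}{131} \approx -0.15267$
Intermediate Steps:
$\frac{\left(\left(-2\right) \left(-9\right) + 10\right) + 18 \left(-6\right)}{226 + 298} = \frac{\left(18 + 10\right) - 108}{524} = \left(28 - 108\right) \frac{1}{524} = \left(-80\right) \frac{1}{524} = - \frac{20}{131}$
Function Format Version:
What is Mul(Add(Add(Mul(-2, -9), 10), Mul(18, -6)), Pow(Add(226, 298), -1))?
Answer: Rational(-20, 131) ≈ -0.15267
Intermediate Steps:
Mul(Add(Add(Mul(-2, -9), 10), Mul(18, -6)), Pow(Add(226, 298), -1)) = Mul(Add(Add(18, 10), -108), Pow(524, -1)) = Mul(Add(28, -108), Rational(1, 524)) = Mul(-80, Rational(1, 524)) = Rational(-20, 131)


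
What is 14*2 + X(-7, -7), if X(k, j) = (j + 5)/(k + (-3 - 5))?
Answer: 422/15 ≈ 28.133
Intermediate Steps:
X(k, j) = (5 + j)/(-8 + k) (X(k, j) = (5 + j)/(k - 8) = (5 + j)/(-8 + k))
14*2 + X(-7, -7) = 14*2 + (5 - 7)/(-8 - 7) = 28 - 2/(-15) = 28 - 1/15*(-2) = 28 + 2/15 = 422/15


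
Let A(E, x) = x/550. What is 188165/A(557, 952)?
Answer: 51745375/476 ≈ 1.0871e+5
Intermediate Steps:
A(E, x) = x/550 (A(E, x) = x*(1/550) = x/550)
188165/A(557, 952) = 188165/(((1/550)*952)) = 188165/(476/275) = 188165*(275/476) = 51745375/476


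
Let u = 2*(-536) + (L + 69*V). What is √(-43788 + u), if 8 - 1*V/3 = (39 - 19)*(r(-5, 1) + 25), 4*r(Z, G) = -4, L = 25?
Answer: I*√142539 ≈ 377.54*I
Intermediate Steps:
r(Z, G) = -1 (r(Z, G) = (¼)*(-4) = -1)
V = -1416 (V = 24 - 3*(39 - 19)*(-1 + 25) = 24 - 60*24 = 24 - 3*480 = 24 - 1440 = -1416)
u = -98751 (u = 2*(-536) + (25 + 69*(-1416)) = -1072 + (25 - 97704) = -1072 - 97679 = -98751)
√(-43788 + u) = √(-43788 - 98751) = √(-142539) = I*√142539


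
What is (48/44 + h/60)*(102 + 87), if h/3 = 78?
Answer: 103761/110 ≈ 943.28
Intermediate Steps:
h = 234 (h = 3*78 = 234)
(48/44 + h/60)*(102 + 87) = (48/44 + 234/60)*(102 + 87) = (48*(1/44) + 234*(1/60))*189 = (12/11 + 39/10)*189 = (549/110)*189 = 103761/110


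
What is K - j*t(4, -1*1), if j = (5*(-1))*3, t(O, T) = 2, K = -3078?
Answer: -3048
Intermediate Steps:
j = -15 (j = -5*3 = -15)
K - j*t(4, -1*1) = -3078 - (-15)*2 = -3078 - 1*(-30) = -3078 + 30 = -3048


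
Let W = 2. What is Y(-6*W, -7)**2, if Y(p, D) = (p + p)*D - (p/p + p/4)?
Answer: 28900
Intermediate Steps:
Y(p, D) = -1 - p/4 + 2*D*p (Y(p, D) = (2*p)*D - (1 + p*(1/4)) = 2*D*p - (1 + p/4) = 2*D*p + (-1 - p/4) = -1 - p/4 + 2*D*p)
Y(-6*W, -7)**2 = (-1 - (-3)*2/2 + 2*(-7)*(-6*2))**2 = (-1 - 1/4*(-12) + 2*(-7)*(-12))**2 = (-1 + 3 + 168)**2 = 170**2 = 28900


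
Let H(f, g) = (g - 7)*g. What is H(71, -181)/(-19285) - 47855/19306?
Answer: -225689749/53188030 ≈ -4.2432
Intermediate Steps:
H(f, g) = g*(-7 + g) (H(f, g) = (-7 + g)*g = g*(-7 + g))
H(71, -181)/(-19285) - 47855/19306 = -181*(-7 - 181)/(-19285) - 47855/19306 = -181*(-188)*(-1/19285) - 47855*1/19306 = 34028*(-1/19285) - 47855/19306 = -34028/19285 - 47855/19306 = -225689749/53188030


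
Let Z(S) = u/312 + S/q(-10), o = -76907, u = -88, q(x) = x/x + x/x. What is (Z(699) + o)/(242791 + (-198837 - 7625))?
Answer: -5971507/2833662 ≈ -2.1073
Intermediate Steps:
q(x) = 2 (q(x) = 1 + 1 = 2)
Z(S) = -11/39 + S/2 (Z(S) = -88/312 + S/2 = -88*1/312 + S*(½) = -11/39 + S/2)
(Z(699) + o)/(242791 + (-198837 - 7625)) = ((-11/39 + (½)*699) - 76907)/(242791 + (-198837 - 7625)) = ((-11/39 + 699/2) - 76907)/(242791 - 206462) = (27239/78 - 76907)/36329 = -5971507/78*1/36329 = -5971507/2833662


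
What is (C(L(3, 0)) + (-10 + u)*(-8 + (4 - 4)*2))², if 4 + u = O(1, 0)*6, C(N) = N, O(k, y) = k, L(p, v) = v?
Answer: 4096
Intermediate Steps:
u = 2 (u = -4 + 1*6 = -4 + 6 = 2)
(C(L(3, 0)) + (-10 + u)*(-8 + (4 - 4)*2))² = (0 + (-10 + 2)*(-8 + (4 - 4)*2))² = (0 - 8*(-8 + 0*2))² = (0 - 8*(-8 + 0))² = (0 - 8*(-8))² = (0 + 64)² = 64² = 4096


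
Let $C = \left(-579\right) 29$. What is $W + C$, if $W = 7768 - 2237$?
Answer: $-11260$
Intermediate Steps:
$W = 5531$
$C = -16791$
$W + C = 5531 - 16791 = -11260$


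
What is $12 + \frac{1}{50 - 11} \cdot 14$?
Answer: $\frac{482}{39} \approx 12.359$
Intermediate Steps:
$12 + \frac{1}{50 - 11} \cdot 14 = 12 + \frac{1}{39} \cdot 14 = 12 + \frac{14}{39} = \frac{482}{39}$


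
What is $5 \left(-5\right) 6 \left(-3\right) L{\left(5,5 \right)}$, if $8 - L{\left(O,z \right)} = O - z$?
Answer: $3600$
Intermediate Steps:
$L{\left(O,z \right)} = 8 + z - O$ ($L{\left(O,z \right)} = 8 - \left(O - z\right) = 8 + z - O$)
$5 \left(-5\right) 6 \left(-3\right) L{\left(5,5 \right)} = 5 \left(-5\right) 6 \left(-3\right) \left(8 + 5 - 5\right) = \left(-25\right) \left(-18\right) \left(8 + 5 - 5\right) = 450 \cdot 8 = 3600$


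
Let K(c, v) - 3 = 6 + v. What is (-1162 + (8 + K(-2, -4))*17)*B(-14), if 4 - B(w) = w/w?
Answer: -2823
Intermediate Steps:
K(c, v) = 9 + v (K(c, v) = 3 + (6 + v) = 9 + v)
B(w) = 3 (B(w) = 4 - w/w = 4 - 1*1 = 4 - 1 = 3)
(-1162 + (8 + K(-2, -4))*17)*B(-14) = (-1162 + (8 + (9 - 4))*17)*3 = (-1162 + (8 + 5)*17)*3 = (-1162 + 13*17)*3 = (-1162 + 221)*3 = -941*3 = -2823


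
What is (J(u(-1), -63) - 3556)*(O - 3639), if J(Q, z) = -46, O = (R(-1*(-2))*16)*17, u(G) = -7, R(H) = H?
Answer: 11148190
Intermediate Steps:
O = 544 (O = (-1*(-2)*16)*17 = (2*16)*17 = 32*17 = 544)
(J(u(-1), -63) - 3556)*(O - 3639) = (-46 - 3556)*(544 - 3639) = -3602*(-3095) = 11148190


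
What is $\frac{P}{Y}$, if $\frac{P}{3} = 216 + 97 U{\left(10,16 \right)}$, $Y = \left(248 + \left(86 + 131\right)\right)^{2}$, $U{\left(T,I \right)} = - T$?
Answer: $- \frac{754}{72075} \approx -0.010461$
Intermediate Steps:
$Y = 216225$ ($Y = \left(248 + 217\right)^{2} = 465^{2} = 216225$)
$P = -2262$ ($P = 3 \left(216 + 97 \left(\left(-1\right) 10\right)\right) = 3 \left(216 + 97 \left(-10\right)\right) = 3 \left(216 - 970\right) = 3 \left(-754\right) = -2262$)
$\frac{P}{Y} = - \frac{2262}{216225} = \left(-2262\right) \frac{1}{216225} = - \frac{754}{72075}$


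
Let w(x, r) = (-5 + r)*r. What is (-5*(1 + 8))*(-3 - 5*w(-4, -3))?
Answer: 5535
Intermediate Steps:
w(x, r) = r*(-5 + r)
(-5*(1 + 8))*(-3 - 5*w(-4, -3)) = (-5*(1 + 8))*(-3 - (-15)*(-5 - 3)) = (-5*9)*(-3 - (-15)*(-8)) = -45*(-3 - 5*24) = -45*(-3 - 120) = -45*(-123) = 5535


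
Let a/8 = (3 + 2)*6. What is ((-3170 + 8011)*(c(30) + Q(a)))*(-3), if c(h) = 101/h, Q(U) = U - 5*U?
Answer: 138931859/10 ≈ 1.3893e+7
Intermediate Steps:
a = 240 (a = 8*((3 + 2)*6) = 8*(5*6) = 8*30 = 240)
Q(U) = -4*U
((-3170 + 8011)*(c(30) + Q(a)))*(-3) = ((-3170 + 8011)*(101/30 - 4*240))*(-3) = (4841*(101*(1/30) - 960))*(-3) = (4841*(101/30 - 960))*(-3) = (4841*(-28699/30))*(-3) = -138931859/30*(-3) = 138931859/10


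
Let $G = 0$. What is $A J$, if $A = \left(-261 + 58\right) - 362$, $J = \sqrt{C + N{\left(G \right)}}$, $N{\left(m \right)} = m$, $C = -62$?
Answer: $- 565 i \sqrt{62} \approx - 4448.8 i$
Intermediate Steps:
$J = i \sqrt{62}$ ($J = \sqrt{-62 + 0} = \sqrt{-62} = i \sqrt{62} \approx 7.874 i$)
$A = -565$ ($A = -203 - 362 = -565$)
$A J = - 565 i \sqrt{62}$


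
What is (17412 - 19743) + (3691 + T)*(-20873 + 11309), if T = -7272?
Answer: 34246353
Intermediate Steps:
(17412 - 19743) + (3691 + T)*(-20873 + 11309) = (17412 - 19743) + (3691 - 7272)*(-20873 + 11309) = -2331 - 3581*(-9564) = -2331 + 34248684 = 34246353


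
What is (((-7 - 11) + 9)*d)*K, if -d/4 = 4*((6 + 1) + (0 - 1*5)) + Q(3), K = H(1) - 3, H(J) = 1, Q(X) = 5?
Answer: -936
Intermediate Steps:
K = -2 (K = 1 - 3 = -2)
d = -52 (d = -4*(4*((6 + 1) + (0 - 1*5)) + 5) = -4*(4*(7 + (0 - 5)) + 5) = -4*(4*(7 - 5) + 5) = -4*(4*2 + 5) = -4*(8 + 5) = -4*13 = -52)
(((-7 - 11) + 9)*d)*K = (((-7 - 11) + 9)*(-52))*(-2) = ((-18 + 9)*(-52))*(-2) = -9*(-52)*(-2) = 468*(-2) = -936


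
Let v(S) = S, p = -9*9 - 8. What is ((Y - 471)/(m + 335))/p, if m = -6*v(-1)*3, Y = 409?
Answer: 62/31417 ≈ 0.0019735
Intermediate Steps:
p = -89 (p = -81 - 8 = -89)
m = 18 (m = -6*(-1)*3 = 6*3 = 18)
((Y - 471)/(m + 335))/p = ((409 - 471)/(18 + 335))/(-89) = -62/353*(-1/89) = 62/31417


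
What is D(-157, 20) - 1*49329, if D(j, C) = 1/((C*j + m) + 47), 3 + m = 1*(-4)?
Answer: -152919901/3100 ≈ -49329.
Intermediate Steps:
m = -7 (m = -3 + 1*(-4) = -3 - 4 = -7)
D(j, C) = 1/(40 + C*j) (D(j, C) = 1/((C*j - 7) + 47) = 1/((-7 + C*j) + 47) = 1/(40 + C*j))
D(-157, 20) - 1*49329 = 1/(40 + 20*(-157)) - 1*49329 = 1/(40 - 3140) - 49329 = 1/(-3100) - 49329 = -1/3100 - 49329 = -152919901/3100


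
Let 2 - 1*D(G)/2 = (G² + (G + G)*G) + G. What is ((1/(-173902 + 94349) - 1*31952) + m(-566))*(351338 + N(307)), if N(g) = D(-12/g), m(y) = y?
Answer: -85661819375988039210/7497790697 ≈ -1.1425e+10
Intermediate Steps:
D(G) = 4 - 6*G² - 2*G (D(G) = 4 - 2*((G² + (G + G)*G) + G) = 4 - 2*((G² + (2*G)*G) + G) = 4 - 2*((G² + 2*G²) + G) = 4 - 2*(3*G² + G) = 4 - 2*(G + 3*G²) = 4 + (-6*G² - 2*G) = 4 - 6*G² - 2*G)
N(g) = 4 - 864/g² + 24/g (N(g) = 4 - 6*144/g² - (-24)/g = 4 - 864/g² + 24/g)
((1/(-173902 + 94349) - 1*31952) + m(-566))*(351338 + N(307)) = ((1/(-173902 + 94349) - 1*31952) - 566)*(351338 + (4 - 864/307² + 24/307)) = ((1/(-79553) - 31952) - 566)*(351338 + (4 - 864*1/94249 + 24*(1/307))) = ((-1/79553 - 31952) - 566)*(351338 + (4 - 864/94249 + 24/307)) = (-2541877457/79553 - 566)*(351338 + 383500/94249) = -2586904455/79553*33113638662/94249 = -85661819375988039210/7497790697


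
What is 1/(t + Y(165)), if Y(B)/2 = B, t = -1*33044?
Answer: -1/32714 ≈ -3.0568e-5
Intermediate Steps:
t = -33044
Y(B) = 2*B
1/(t + Y(165)) = 1/(-33044 + 2*165) = 1/(-33044 + 330) = 1/(-32714) = -1/32714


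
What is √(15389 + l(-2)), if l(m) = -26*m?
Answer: √15441 ≈ 124.26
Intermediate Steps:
√(15389 + l(-2)) = √(15389 - 26*(-2)) = √(15389 + 52) = √15441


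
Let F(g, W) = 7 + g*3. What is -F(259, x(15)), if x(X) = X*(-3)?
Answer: -784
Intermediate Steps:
x(X) = -3*X
F(g, W) = 7 + 3*g
-F(259, x(15)) = -(7 + 3*259) = -(7 + 777) = -1*784 = -784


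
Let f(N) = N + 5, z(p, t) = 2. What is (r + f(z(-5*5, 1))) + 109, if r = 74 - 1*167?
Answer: 23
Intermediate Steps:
r = -93 (r = 74 - 167 = -93)
f(N) = 5 + N
(r + f(z(-5*5, 1))) + 109 = (-93 + (5 + 2)) + 109 = (-93 + 7) + 109 = -86 + 109 = 23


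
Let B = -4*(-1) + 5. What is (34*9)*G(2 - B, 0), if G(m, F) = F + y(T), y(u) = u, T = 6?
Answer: 1836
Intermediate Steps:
B = 9 (B = 4 + 5 = 9)
G(m, F) = 6 + F (G(m, F) = F + 6 = 6 + F)
(34*9)*G(2 - B, 0) = (34*9)*(6 + 0) = 306*6 = 1836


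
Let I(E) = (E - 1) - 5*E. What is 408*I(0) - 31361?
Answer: -31769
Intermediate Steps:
I(E) = -1 - 4*E (I(E) = (-1 + E) - 5*E = -1 - 4*E)
408*I(0) - 31361 = 408*(-1 - 4*0) - 31361 = 408*(-1 + 0) - 31361 = 408*(-1) - 31361 = -408 - 31361 = -31769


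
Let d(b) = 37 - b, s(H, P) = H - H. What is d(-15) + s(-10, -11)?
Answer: 52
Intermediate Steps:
s(H, P) = 0
d(-15) + s(-10, -11) = (37 - 1*(-15)) + 0 = (37 + 15) + 0 = 52 + 0 = 52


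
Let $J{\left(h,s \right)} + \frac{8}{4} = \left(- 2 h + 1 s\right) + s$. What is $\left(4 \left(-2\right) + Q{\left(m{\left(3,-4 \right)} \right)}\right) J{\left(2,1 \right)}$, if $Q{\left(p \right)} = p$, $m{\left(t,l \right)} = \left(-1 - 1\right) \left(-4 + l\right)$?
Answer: $-32$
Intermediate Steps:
$m{\left(t,l \right)} = 8 - 2 l$ ($m{\left(t,l \right)} = - 2 \left(-4 + l\right) = 8 - 2 l$)
$J{\left(h,s \right)} = -2 - 2 h + 2 s$ ($J{\left(h,s \right)} = -2 + \left(\left(- 2 h + 1 s\right) + s\right) = -2 + \left(\left(- 2 h + s\right) + s\right) = -2 + \left(\left(s - 2 h\right) + s\right) = -2 - \left(- 2 s + 2 h\right) = -2 - 2 h + 2 s$)
$\left(4 \left(-2\right) + Q{\left(m{\left(3,-4 \right)} \right)}\right) J{\left(2,1 \right)} = \left(4 \left(-2\right) + \left(8 - -8\right)\right) \left(-2 - 4 + 2 \cdot 1\right) = \left(-8 + \left(8 + 8\right)\right) \left(-2 - 4 + 2\right) = \left(-8 + 16\right) \left(-4\right) = 8 \left(-4\right) = -32$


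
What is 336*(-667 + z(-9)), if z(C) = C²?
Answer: -196896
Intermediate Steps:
336*(-667 + z(-9)) = 336*(-667 + (-9)²) = 336*(-667 + 81) = 336*(-586) = -196896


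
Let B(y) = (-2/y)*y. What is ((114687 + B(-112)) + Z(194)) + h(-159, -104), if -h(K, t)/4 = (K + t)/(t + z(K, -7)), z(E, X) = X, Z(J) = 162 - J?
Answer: 12725431/111 ≈ 1.1464e+5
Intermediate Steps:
B(y) = -2
h(K, t) = -4*(K + t)/(-7 + t) (h(K, t) = -4*(K + t)/(t - 7) = -4*(K + t)/(-7 + t))
((114687 + B(-112)) + Z(194)) + h(-159, -104) = ((114687 - 2) + (162 - 1*194)) + 4*(-1*(-159) - 1*(-104))/(-7 - 104) = (114685 + (162 - 194)) + 4*(159 + 104)/(-111) = (114685 - 32) + 4*(-1/111)*263 = 114653 - 1052/111 = 12725431/111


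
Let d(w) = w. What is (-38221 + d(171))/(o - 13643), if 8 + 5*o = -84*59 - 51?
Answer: 19025/7323 ≈ 2.5980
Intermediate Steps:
o = -1003 (o = -8/5 + (-84*59 - 51)/5 = -8/5 + (-4956 - 51)/5 = -8/5 + (⅕)*(-5007) = -8/5 - 5007/5 = -1003)
(-38221 + d(171))/(o - 13643) = (-38221 + 171)/(-1003 - 13643) = -38050/(-14646) = -38050*(-1/14646) = 19025/7323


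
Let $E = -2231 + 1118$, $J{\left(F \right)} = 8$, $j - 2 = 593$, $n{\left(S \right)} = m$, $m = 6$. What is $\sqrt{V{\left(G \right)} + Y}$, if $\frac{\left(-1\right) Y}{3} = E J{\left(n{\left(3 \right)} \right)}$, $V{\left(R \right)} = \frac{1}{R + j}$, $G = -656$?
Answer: $\frac{\sqrt{99395291}}{61} \approx 163.44$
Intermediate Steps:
$n{\left(S \right)} = 6$
$j = 595$ ($j = 2 + 593 = 595$)
$E = -1113$
$V{\left(R \right)} = \frac{1}{595 + R}$ ($V{\left(R \right)} = \frac{1}{R + 595} = \frac{1}{595 + R}$)
$Y = 26712$ ($Y = - 3 \left(\left(-1113\right) 8\right) = \left(-3\right) \left(-8904\right) = 26712$)
$\sqrt{V{\left(G \right)} + Y} = \sqrt{\frac{1}{595 - 656} + 26712} = \sqrt{\frac{1}{-61} + 26712} = \sqrt{- \frac{1}{61} + 26712} = \sqrt{\frac{1629431}{61}} = \frac{\sqrt{99395291}}{61}$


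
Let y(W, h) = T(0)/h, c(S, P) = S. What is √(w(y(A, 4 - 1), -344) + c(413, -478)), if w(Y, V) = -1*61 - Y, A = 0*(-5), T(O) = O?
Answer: 4*√22 ≈ 18.762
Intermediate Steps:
A = 0
y(W, h) = 0 (y(W, h) = 0/h = 0)
w(Y, V) = -61 - Y
√(w(y(A, 4 - 1), -344) + c(413, -478)) = √((-61 - 1*0) + 413) = √((-61 + 0) + 413) = √(-61 + 413) = √352 = 4*√22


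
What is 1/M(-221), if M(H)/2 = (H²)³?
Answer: 1/233014870574642 ≈ 4.2916e-15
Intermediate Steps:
M(H) = 2*H⁶ (M(H) = 2*(H²)³ = 2*H⁶)
1/M(-221) = 1/(2*(-221)⁶) = 1/(2*116507435287321) = 1/233014870574642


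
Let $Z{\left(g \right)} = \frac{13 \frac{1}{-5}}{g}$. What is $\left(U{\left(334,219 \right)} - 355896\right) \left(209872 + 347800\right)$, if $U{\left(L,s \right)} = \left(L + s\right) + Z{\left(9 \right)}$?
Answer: $- \frac{8917425117056}{45} \approx -1.9816 \cdot 10^{11}$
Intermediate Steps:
$Z{\left(g \right)} = - \frac{13}{5 g}$ ($Z{\left(g \right)} = \frac{13 \left(- \frac{1}{5}\right)}{g} = - \frac{13}{5 g}$)
$U{\left(L,s \right)} = - \frac{13}{45} + L + s$ ($U{\left(L,s \right)} = \left(L + s\right) - \frac{13}{5 \cdot 9} = \left(L + s\right) - \frac{13}{45} = - \frac{13}{45} + L + s$)
$\left(U{\left(334,219 \right)} - 355896\right) \left(209872 + 347800\right) = \left(\left(- \frac{13}{45} + 334 + 219\right) - 355896\right) \left(209872 + 347800\right) = \left(\frac{24872}{45} - 355896\right) 557672 = \left(- \frac{15990448}{45}\right) 557672 = - \frac{8917425117056}{45}$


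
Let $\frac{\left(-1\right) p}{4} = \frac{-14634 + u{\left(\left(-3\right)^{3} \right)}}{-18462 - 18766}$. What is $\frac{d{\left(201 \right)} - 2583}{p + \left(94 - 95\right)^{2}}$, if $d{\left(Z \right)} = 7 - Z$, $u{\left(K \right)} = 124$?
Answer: $\frac{25845539}{5203} \approx 4967.4$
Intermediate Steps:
$p = - \frac{14510}{9307}$ ($p = - 4 \frac{-14634 + 124}{-18462 - 18766} = - 4 \left(- \frac{14510}{-37228}\right) = - 4 \left(\left(-14510\right) \left(- \frac{1}{37228}\right)\right) = \left(-4\right) \frac{7255}{18614} = - \frac{14510}{9307} \approx -1.559$)
$\frac{d{\left(201 \right)} - 2583}{p + \left(94 - 95\right)^{2}} = \frac{\left(7 - 201\right) - 2583}{- \frac{14510}{9307} + \left(94 - 95\right)^{2}} = \frac{-194 - 2583}{- \frac{14510}{9307} + \left(94 - 95\right)^{2}} = - \frac{2777}{- \frac{14510}{9307} + \left(-1\right)^{2}} = - \frac{2777}{- \frac{14510}{9307} + 1} = - \frac{2777}{- \frac{5203}{9307}} = \left(-2777\right) \left(- \frac{9307}{5203}\right) = \frac{25845539}{5203}$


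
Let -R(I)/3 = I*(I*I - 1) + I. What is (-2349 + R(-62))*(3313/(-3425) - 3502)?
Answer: -1709990914401/685 ≈ -2.4963e+9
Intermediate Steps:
R(I) = -3*I - 3*I*(-1 + I²) (R(I) = -3*(I*(I*I - 1) + I) = -3*(I*(I² - 1) + I) = -3*(I*(-1 + I²) + I) = -3*(I + I*(-1 + I²)) = -3*I - 3*I*(-1 + I²))
(-2349 + R(-62))*(3313/(-3425) - 3502) = (-2349 - 3*(-62)³)*(3313/(-3425) - 3502) = (-2349 - 3*(-238328))*(3313*(-1/3425) - 3502) = (-2349 + 714984)*(-3313/3425 - 3502) = 712635*(-11997663/3425) = -1709990914401/685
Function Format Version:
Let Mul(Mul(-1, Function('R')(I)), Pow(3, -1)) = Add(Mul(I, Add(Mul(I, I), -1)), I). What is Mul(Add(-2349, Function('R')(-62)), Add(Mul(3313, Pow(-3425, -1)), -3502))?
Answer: Rational(-1709990914401, 685) ≈ -2.4963e+9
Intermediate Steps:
Function('R')(I) = Add(Mul(-3, I), Mul(-3, I, Add(-1, Pow(I, 2)))) (Function('R')(I) = Mul(-3, Add(Mul(I, Add(Mul(I, I), -1)), I)) = Mul(-3, Add(Mul(I, Add(Pow(I, 2), -1)), I)) = Mul(-3, Add(Mul(I, Add(-1, Pow(I, 2))), I)) = Mul(-3, Add(I, Mul(I, Add(-1, Pow(I, 2))))) = Add(Mul(-3, I), Mul(-3, I, Add(-1, Pow(I, 2)))))
Mul(Add(-2349, Function('R')(-62)), Add(Mul(3313, Pow(-3425, -1)), -3502)) = Mul(Add(-2349, Mul(-3, Pow(-62, 3))), Add(Mul(3313, Pow(-3425, -1)), -3502)) = Mul(Add(-2349, Mul(-3, -238328)), Add(Mul(3313, Rational(-1, 3425)), -3502)) = Mul(Add(-2349, 714984), Add(Rational(-3313, 3425), -3502)) = Mul(712635, Rational(-11997663, 3425)) = Rational(-1709990914401, 685)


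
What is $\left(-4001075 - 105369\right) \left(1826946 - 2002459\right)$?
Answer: $720734305772$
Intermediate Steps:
$\left(-4001075 - 105369\right) \left(1826946 - 2002459\right) = \left(-4106444\right) \left(-175513\right) = 720734305772$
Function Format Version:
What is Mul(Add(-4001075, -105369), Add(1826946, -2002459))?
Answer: 720734305772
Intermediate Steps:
Mul(Add(-4001075, -105369), Add(1826946, -2002459)) = Mul(-4106444, -175513) = 720734305772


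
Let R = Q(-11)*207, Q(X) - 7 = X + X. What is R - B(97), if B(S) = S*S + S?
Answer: -12611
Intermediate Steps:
Q(X) = 7 + 2*X (Q(X) = 7 + (X + X) = 7 + 2*X)
B(S) = S + S² (B(S) = S² + S = S + S²)
R = -3105 (R = (7 + 2*(-11))*207 = (7 - 22)*207 = -15*207 = -3105)
R - B(97) = -3105 - 97*(1 + 97) = -3105 - 97*98 = -3105 - 1*9506 = -3105 - 9506 = -12611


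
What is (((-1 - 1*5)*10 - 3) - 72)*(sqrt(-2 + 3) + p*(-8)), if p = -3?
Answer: -3375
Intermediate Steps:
(((-1 - 1*5)*10 - 3) - 72)*(sqrt(-2 + 3) + p*(-8)) = (((-1 - 1*5)*10 - 3) - 72)*(sqrt(-2 + 3) - 3*(-8)) = (((-1 - 5)*10 - 3) - 72)*(sqrt(1) + 24) = ((-6*10 - 3) - 72)*(1 + 24) = ((-60 - 3) - 72)*25 = (-63 - 72)*25 = -135*25 = -3375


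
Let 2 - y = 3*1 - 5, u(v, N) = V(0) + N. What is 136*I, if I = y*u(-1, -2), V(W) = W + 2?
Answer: 0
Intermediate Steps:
V(W) = 2 + W
u(v, N) = 2 + N (u(v, N) = (2 + 0) + N = 2 + N)
y = 4 (y = 2 - (3*1 - 5) = 2 - (3 - 5) = 2 - 1*(-2) = 2 + 2 = 4)
I = 0 (I = 4*(2 - 2) = 4*0 = 0)
136*I = 136*0 = 0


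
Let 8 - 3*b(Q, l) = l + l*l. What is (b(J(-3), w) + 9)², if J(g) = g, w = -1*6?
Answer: 25/9 ≈ 2.7778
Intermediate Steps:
w = -6
b(Q, l) = 8/3 - l/3 - l²/3 (b(Q, l) = 8/3 - (l + l*l)/3 = 8/3 - (l + l²)/3 = 8/3 + (-l/3 - l²/3) = 8/3 - l/3 - l²/3)
(b(J(-3), w) + 9)² = ((8/3 - ⅓*(-6) - ⅓*(-6)²) + 9)² = ((8/3 + 2 - ⅓*36) + 9)² = ((8/3 + 2 - 12) + 9)² = (-22/3 + 9)² = (5/3)² = 25/9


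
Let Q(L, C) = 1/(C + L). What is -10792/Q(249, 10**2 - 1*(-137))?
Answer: -5244912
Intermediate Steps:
-10792/Q(249, 10**2 - 1*(-137)) = -10792/(1/((10**2 - 1*(-137)) + 249)) = -10792/(1/((100 + 137) + 249)) = -10792/(1/(237 + 249)) = -10792/(1/486) = -10792/1/486 = -10792*486 = -5244912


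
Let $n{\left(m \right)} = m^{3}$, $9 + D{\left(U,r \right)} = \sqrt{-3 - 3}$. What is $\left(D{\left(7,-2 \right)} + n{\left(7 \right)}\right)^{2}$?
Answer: $\left(334 + i \sqrt{6}\right)^{2} \approx 1.1155 \cdot 10^{5} + 1636.0 i$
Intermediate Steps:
$D{\left(U,r \right)} = -9 + i \sqrt{6}$ ($D{\left(U,r \right)} = -9 + \sqrt{-3 - 3} = -9 + \sqrt{-6} = -9 + i \sqrt{6}$)
$\left(D{\left(7,-2 \right)} + n{\left(7 \right)}\right)^{2} = \left(\left(-9 + i \sqrt{6}\right) + 7^{3}\right)^{2} = \left(\left(-9 + i \sqrt{6}\right) + 343\right)^{2} = \left(334 + i \sqrt{6}\right)^{2}$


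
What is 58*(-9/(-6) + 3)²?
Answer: 2349/2 ≈ 1174.5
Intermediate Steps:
58*(-9/(-6) + 3)² = 58*(-9*(-⅙) + 3)² = 58*(3/2 + 3)² = 58*(9/2)² = 58*(81/4) = 2349/2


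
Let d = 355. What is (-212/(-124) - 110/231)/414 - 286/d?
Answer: -76795939/95677470 ≈ -0.80265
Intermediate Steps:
(-212/(-124) - 110/231)/414 - 286/d = (-212/(-124) - 110/231)/414 - 286/355 = (-212*(-1/124) - 110*1/231)*(1/414) - 286*1/355 = (53/31 - 10/21)*(1/414) - 286/355 = (803/651)*(1/414) - 286/355 = 803/269514 - 286/355 = -76795939/95677470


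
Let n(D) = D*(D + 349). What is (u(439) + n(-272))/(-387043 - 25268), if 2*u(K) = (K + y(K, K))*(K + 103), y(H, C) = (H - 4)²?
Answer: -17126000/137437 ≈ -124.61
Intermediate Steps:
n(D) = D*(349 + D)
y(H, C) = (-4 + H)²
u(K) = (103 + K)*(K + (-4 + K)²)/2 (u(K) = ((K + (-4 + K)²)*(K + 103))/2 = ((K + (-4 + K)²)*(103 + K))/2 = ((103 + K)*(K + (-4 + K)²))/2 = (103 + K)*(K + (-4 + K)²)/2)
(u(439) + n(-272))/(-387043 - 25268) = ((824 + (½)*439³ + 48*439² - 705/2*439) - 272*(349 - 272))/(-387043 - 25268) = ((824 + (½)*84604519 + 48*192721 - 309495/2) - 272*77)/(-412311) = ((824 + 84604519/2 + 9250608 - 309495/2) - 20944)*(-1/412311) = (51398944 - 20944)*(-1/412311) = 51378000*(-1/412311) = -17126000/137437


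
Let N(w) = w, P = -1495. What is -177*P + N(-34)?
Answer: 264581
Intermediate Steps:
-177*P + N(-34) = -177*(-1495) - 34 = 264615 - 34 = 264581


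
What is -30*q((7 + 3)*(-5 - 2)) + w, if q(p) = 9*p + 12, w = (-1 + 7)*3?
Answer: 18558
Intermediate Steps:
w = 18 (w = 6*3 = 18)
q(p) = 12 + 9*p
-30*q((7 + 3)*(-5 - 2)) + w = -30*(12 + 9*((7 + 3)*(-5 - 2))) + 18 = -30*(12 + 9*(10*(-7))) + 18 = -30*(12 + 9*(-70)) + 18 = -30*(12 - 630) + 18 = -30*(-618) + 18 = 18540 + 18 = 18558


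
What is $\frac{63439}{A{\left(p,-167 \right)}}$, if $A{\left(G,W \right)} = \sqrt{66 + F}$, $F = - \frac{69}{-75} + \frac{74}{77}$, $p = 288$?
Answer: $\frac{317195 \sqrt{1117963}}{43557} \approx 7699.8$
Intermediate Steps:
$F = \frac{3621}{1925}$ ($F = \left(-69\right) \left(- \frac{1}{75}\right) + 74 \cdot \frac{1}{77} = \frac{23}{25} + \frac{74}{77} = \frac{3621}{1925} \approx 1.881$)
$A{\left(G,W \right)} = \frac{3 \sqrt{1117963}}{385}$ ($A{\left(G,W \right)} = \sqrt{66 + \frac{3621}{1925}} = \sqrt{\frac{130671}{1925}} = \frac{3 \sqrt{1117963}}{385}$)
$\frac{63439}{A{\left(p,-167 \right)}} = \frac{63439}{\frac{3}{385} \sqrt{1117963}} = 63439 \frac{5 \sqrt{1117963}}{43557} = \frac{317195 \sqrt{1117963}}{43557}$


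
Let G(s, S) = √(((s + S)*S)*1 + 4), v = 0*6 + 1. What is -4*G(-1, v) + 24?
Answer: 16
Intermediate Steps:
v = 1 (v = 0 + 1 = 1)
G(s, S) = √(4 + S*(S + s)) (G(s, S) = √(((S + s)*S)*1 + 4) = √((S*(S + s))*1 + 4) = √(S*(S + s) + 4) = √(4 + S*(S + s)))
-4*G(-1, v) + 24 = -4*√(4 + 1² + 1*(-1)) + 24 = -4*√(4 + 1 - 1) + 24 = -4*√4 + 24 = -4*2 + 24 = -8 + 24 = 16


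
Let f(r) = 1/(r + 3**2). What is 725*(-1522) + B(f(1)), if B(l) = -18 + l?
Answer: -11034679/10 ≈ -1.1035e+6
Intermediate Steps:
f(r) = 1/(9 + r) (f(r) = 1/(r + 9) = 1/(9 + r))
725*(-1522) + B(f(1)) = 725*(-1522) + (-18 + 1/(9 + 1)) = -1103450 + (-18 + 1/10) = -1103450 - 179/10 = -11034679/10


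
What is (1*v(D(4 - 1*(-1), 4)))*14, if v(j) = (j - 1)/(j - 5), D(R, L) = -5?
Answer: 42/5 ≈ 8.4000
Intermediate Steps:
v(j) = (-1 + j)/(-5 + j)
(1*v(D(4 - 1*(-1), 4)))*14 = (1*((-1 - 5)/(-5 - 5)))*14 = (1*(-6/(-10)))*14 = (1*(-⅒*(-6)))*14 = (1*(⅗))*14 = (⅗)*14 = 42/5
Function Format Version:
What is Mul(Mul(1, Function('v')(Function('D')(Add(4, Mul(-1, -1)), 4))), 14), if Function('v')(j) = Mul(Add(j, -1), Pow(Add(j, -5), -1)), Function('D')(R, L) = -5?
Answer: Rational(42, 5) ≈ 8.4000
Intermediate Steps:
Function('v')(j) = Mul(Pow(Add(-5, j), -1), Add(-1, j)) (Function('v')(j) = Mul(Add(-1, j), Pow(Add(-5, j), -1)) = Mul(Pow(Add(-5, j), -1), Add(-1, j)))
Mul(Mul(1, Function('v')(Function('D')(Add(4, Mul(-1, -1)), 4))), 14) = Mul(Mul(1, Mul(Pow(Add(-5, -5), -1), Add(-1, -5))), 14) = Mul(Mul(1, Mul(Pow(-10, -1), -6)), 14) = Mul(Mul(1, Mul(Rational(-1, 10), -6)), 14) = Mul(Mul(1, Rational(3, 5)), 14) = Mul(Rational(3, 5), 14) = Rational(42, 5)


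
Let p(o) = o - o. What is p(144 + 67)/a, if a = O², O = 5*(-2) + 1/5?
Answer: 0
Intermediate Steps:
O = -49/5 (O = -10 + ⅕ = -49/5 ≈ -9.8000)
p(o) = 0
a = 2401/25 (a = (-49/5)² = 2401/25 ≈ 96.040)
p(144 + 67)/a = 0/(2401/25) = 0*(25/2401) = 0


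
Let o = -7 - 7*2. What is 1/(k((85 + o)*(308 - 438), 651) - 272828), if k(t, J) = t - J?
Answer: -1/281799 ≈ -3.5486e-6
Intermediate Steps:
o = -21 (o = -7 - 14 = -21)
1/(k((85 + o)*(308 - 438), 651) - 272828) = 1/(((85 - 21)*(308 - 438) - 1*651) - 272828) = 1/((64*(-130) - 651) - 272828) = 1/((-8320 - 651) - 272828) = 1/(-8971 - 272828) = 1/(-281799) = -1/281799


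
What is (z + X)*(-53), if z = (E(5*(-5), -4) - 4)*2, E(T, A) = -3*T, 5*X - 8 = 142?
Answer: -9116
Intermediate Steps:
X = 30 (X = 8/5 + (⅕)*142 = 8/5 + 142/5 = 30)
z = 142 (z = (-15*(-5) - 4)*2 = (-3*(-25) - 4)*2 = (75 - 4)*2 = 71*2 = 142)
(z + X)*(-53) = (142 + 30)*(-53) = 172*(-53) = -9116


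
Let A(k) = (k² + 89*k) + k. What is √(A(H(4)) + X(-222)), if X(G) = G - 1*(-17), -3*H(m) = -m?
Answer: I*√749/3 ≈ 9.1226*I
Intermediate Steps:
H(m) = m/3 (H(m) = -(-1)*m/3 = m/3)
X(G) = 17 + G (X(G) = G + 17 = 17 + G)
A(k) = k² + 90*k
√(A(H(4)) + X(-222)) = √(((⅓)*4)*(90 + (⅓)*4) + (17 - 222)) = √(4*(90 + 4/3)/3 - 205) = √((4/3)*(274/3) - 205) = √(1096/9 - 205) = √(-749/9) = I*√749/3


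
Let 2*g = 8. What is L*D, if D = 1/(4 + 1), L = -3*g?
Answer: -12/5 ≈ -2.4000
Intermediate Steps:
g = 4 (g = (1/2)*8 = 4)
L = -12 (L = -3*4 = -12)
D = 1/5 ≈ 0.20000
L*D = -12*1/5 = -12/5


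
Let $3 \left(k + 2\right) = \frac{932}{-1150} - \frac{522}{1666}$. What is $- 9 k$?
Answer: $\frac{10236309}{478975} \approx 21.371$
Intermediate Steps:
$k = - \frac{3412103}{1436925}$ ($k = -2 + \frac{\frac{932}{-1150} - \frac{522}{1666}}{3} = -2 + \frac{932 \left(- \frac{1}{1150}\right) - \frac{261}{833}}{3} = -2 + \frac{- \frac{466}{575} - \frac{261}{833}}{3} = -2 + \frac{1}{3} \left(- \frac{538253}{478975}\right) = -2 - \frac{538253}{1436925} = - \frac{3412103}{1436925} \approx -2.3746$)
$- 9 k = \left(-9\right) \left(- \frac{3412103}{1436925}\right) = \frac{10236309}{478975}$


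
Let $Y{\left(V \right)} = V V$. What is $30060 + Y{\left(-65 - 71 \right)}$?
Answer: $48556$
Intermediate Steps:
$Y{\left(V \right)} = V^{2}$
$30060 + Y{\left(-65 - 71 \right)} = 30060 + \left(-65 - 71\right)^{2} = 30060 + \left(-136\right)^{2} = 30060 + 18496 = 48556$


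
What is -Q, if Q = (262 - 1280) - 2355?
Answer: 3373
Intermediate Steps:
Q = -3373 (Q = -1018 - 2355 = -3373)
-Q = -1*(-3373) = 3373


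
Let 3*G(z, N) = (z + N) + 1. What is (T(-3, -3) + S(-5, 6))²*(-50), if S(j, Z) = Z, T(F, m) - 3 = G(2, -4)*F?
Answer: -5000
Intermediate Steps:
G(z, N) = ⅓ + N/3 + z/3 (G(z, N) = ((z + N) + 1)/3 = ((N + z) + 1)/3 = (1 + N + z)/3 = ⅓ + N/3 + z/3)
T(F, m) = 3 - F/3 (T(F, m) = 3 + (⅓ + (⅓)*(-4) + (⅓)*2)*F = 3 + (⅓ - 4/3 + ⅔)*F = 3 - F/3)
(T(-3, -3) + S(-5, 6))²*(-50) = ((3 - ⅓*(-3)) + 6)²*(-50) = ((3 + 1) + 6)²*(-50) = (4 + 6)²*(-50) = 10²*(-50) = 100*(-50) = -5000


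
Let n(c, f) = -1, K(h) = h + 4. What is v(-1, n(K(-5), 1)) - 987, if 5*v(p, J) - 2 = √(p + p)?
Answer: -4933/5 + I*√2/5 ≈ -986.6 + 0.28284*I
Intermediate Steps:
K(h) = 4 + h
v(p, J) = ⅖ + √2*√p/5 (v(p, J) = ⅖ + √(p + p)/5 = ⅖ + √(2*p)/5 = ⅖ + (√2*√p)/5 = ⅖ + √2*√p/5)
v(-1, n(K(-5), 1)) - 987 = (⅖ + √2*√(-1)/5) - 987 = (⅖ + √2*I/5) - 987 = (⅖ + I*√2/5) - 987 = -4933/5 + I*√2/5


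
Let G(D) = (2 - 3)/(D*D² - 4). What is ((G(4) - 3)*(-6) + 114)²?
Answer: 1745041/100 ≈ 17450.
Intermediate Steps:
G(D) = -1/(-4 + D³) (G(D) = -1/(D³ - 4) = -1/(-4 + D³))
((G(4) - 3)*(-6) + 114)² = ((-1/(-4 + 4³) - 3)*(-6) + 114)² = ((-1/(-4 + 64) - 3)*(-6) + 114)² = ((-1/60 - 3)*(-6) + 114)² = (-181/60*(-6) + 114)² = (181/10 + 114)² = (1321/10)² = 1745041/100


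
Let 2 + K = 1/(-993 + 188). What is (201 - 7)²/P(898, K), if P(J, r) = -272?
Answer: -9409/68 ≈ -138.37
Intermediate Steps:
K = -1611/805 (K = -2 + 1/(-993 + 188) = -2 + 1/(-805) = -2 - 1/805 = -1611/805 ≈ -2.0012)
(201 - 7)²/P(898, K) = (201 - 7)²/(-272) = 194²*(-1/272) = 37636*(-1/272) = -9409/68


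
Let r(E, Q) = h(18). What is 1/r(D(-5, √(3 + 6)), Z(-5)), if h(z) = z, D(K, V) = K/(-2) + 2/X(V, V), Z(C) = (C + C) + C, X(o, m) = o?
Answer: 1/18 ≈ 0.055556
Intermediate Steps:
Z(C) = 3*C (Z(C) = 2*C + C = 3*C)
D(K, V) = 2/V - K/2 (D(K, V) = K/(-2) + 2/V = K*(-½) + 2/V = -K/2 + 2/V = 2/V - K/2)
r(E, Q) = 18
1/r(D(-5, √(3 + 6)), Z(-5)) = 1/18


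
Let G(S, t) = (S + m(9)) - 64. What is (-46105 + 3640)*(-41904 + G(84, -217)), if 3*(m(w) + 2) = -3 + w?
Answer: 1778604060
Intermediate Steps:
m(w) = -3 + w/3 (m(w) = -2 + (-3 + w)/3 = -2 + (-1 + w/3) = -3 + w/3)
G(S, t) = -64 + S (G(S, t) = (S + (-3 + (⅓)*9)) - 64 = (S + (-3 + 3)) - 64 = (S + 0) - 64 = S - 64 = -64 + S)
(-46105 + 3640)*(-41904 + G(84, -217)) = (-46105 + 3640)*(-41904 + (-64 + 84)) = -42465*(-41904 + 20) = -42465*(-41884) = 1778604060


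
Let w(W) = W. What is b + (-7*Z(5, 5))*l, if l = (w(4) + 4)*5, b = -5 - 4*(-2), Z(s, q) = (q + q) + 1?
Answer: -3077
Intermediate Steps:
Z(s, q) = 1 + 2*q (Z(s, q) = 2*q + 1 = 1 + 2*q)
b = 3 (b = -5 + 8 = 3)
l = 40 (l = (4 + 4)*5 = 8*5 = 40)
b + (-7*Z(5, 5))*l = 3 - 7*(1 + 2*5)*40 = 3 - 7*(1 + 10)*40 = 3 - 7*11*40 = 3 - 77*40 = 3 - 3080 = -3077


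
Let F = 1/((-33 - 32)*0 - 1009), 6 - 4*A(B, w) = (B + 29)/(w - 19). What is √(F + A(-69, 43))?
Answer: √70211265/6054 ≈ 1.3841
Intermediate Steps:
A(B, w) = 3/2 - (29 + B)/(4*(-19 + w)) (A(B, w) = 3/2 - (B + 29)/(4*(w - 19)) = 3/2 - (29 + B)/(4*(-19 + w)))
F = -1/1009 (F = 1/(-65*0 - 1009) = 1/(0 - 1009) = 1/(-1009) = -1/1009 ≈ -0.00099108)
√(F + A(-69, 43)) = √(-1/1009 + (-143 - 1*(-69) + 6*43)/(4*(-19 + 43))) = √(-1/1009 + (¼)*(-143 + 69 + 258)/24) = √(-1/1009 + (¼)*(1/24)*184) = √(-1/1009 + 23/12) = √(23195/12108) = √70211265/6054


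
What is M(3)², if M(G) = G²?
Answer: 81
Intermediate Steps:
M(3)² = (3²)² = 9² = 81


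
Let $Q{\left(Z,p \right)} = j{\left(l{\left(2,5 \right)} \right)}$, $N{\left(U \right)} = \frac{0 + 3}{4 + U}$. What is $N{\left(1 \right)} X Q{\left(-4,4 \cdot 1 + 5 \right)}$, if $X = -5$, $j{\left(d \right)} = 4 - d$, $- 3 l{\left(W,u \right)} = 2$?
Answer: $-14$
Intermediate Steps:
$l{\left(W,u \right)} = - \frac{2}{3}$ ($l{\left(W,u \right)} = \left(- \frac{1}{3}\right) 2 = - \frac{2}{3}$)
$N{\left(U \right)} = \frac{3}{4 + U}$
$Q{\left(Z,p \right)} = \frac{14}{3}$ ($Q{\left(Z,p \right)} = 4 - - \frac{2}{3} = 4 + \frac{2}{3} = \frac{14}{3}$)
$N{\left(1 \right)} X Q{\left(-4,4 \cdot 1 + 5 \right)} = \frac{3}{4 + 1} \left(-5\right) \frac{14}{3} = \frac{3}{5} \left(-5\right) \frac{14}{3} = \left(-3\right) \frac{14}{3} = -14$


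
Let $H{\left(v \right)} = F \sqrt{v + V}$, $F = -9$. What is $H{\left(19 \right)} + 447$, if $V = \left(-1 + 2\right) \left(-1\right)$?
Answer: $447 - 27 \sqrt{2} \approx 408.82$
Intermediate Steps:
$V = -1$ ($V = 1 \left(-1\right) = -1$)
$H{\left(v \right)} = - 9 \sqrt{-1 + v}$ ($H{\left(v \right)} = - 9 \sqrt{v - 1} = - 9 \sqrt{-1 + v}$)
$H{\left(19 \right)} + 447 = - 9 \sqrt{-1 + 19} + 447 = - 9 \sqrt{18} + 447 = - 9 \cdot 3 \sqrt{2} + 447 = - 27 \sqrt{2} + 447 = 447 - 27 \sqrt{2}$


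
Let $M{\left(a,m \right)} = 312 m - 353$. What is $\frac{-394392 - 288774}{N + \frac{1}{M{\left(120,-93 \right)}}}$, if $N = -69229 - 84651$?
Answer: $\frac{55272458}{12449867} \approx 4.4396$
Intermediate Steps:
$N = -153880$
$M{\left(a,m \right)} = -353 + 312 m$
$\frac{-394392 - 288774}{N + \frac{1}{M{\left(120,-93 \right)}}} = \frac{-394392 - 288774}{-153880 + \frac{1}{-353 + 312 \left(-93\right)}} = \frac{-394392 - 288774}{-153880 + \frac{1}{-353 - 29016}} = - \frac{683166}{-153880 + \frac{1}{-29369}} = - \frac{683166}{-153880 - \frac{1}{29369}} = - \frac{683166}{- \frac{4519301721}{29369}} = \left(-683166\right) \left(- \frac{29369}{4519301721}\right) = \frac{55272458}{12449867}$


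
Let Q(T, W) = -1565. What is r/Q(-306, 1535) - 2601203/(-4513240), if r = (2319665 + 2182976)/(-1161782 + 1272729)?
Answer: 17253228915813/31345725436328 ≈ 0.55042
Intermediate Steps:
r = 4502641/110947 ≈ 40.584
r/Q(-306, 1535) - 2601203/(-4513240) = (4502641/110947)/(-1565) - 2601203/(-4513240) = (4502641/110947)*(-1/1565) - 2601203*(-1/4513240) = -4502641/173632055 + 2601203/4513240 = 17253228915813/31345725436328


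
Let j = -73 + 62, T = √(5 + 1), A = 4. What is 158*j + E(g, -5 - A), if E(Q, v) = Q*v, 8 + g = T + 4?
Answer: -1702 - 9*√6 ≈ -1724.0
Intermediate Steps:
T = √6 ≈ 2.4495
g = -4 + √6 (g = -8 + (√6 + 4) = -8 + (4 + √6) = -4 + √6 ≈ -1.5505)
j = -11
158*j + E(g, -5 - A) = 158*(-11) + (-4 + √6)*(-5 - 1*4) = -1738 + (-4 + √6)*(-5 - 4) = -1738 + (-4 + √6)*(-9) = -1738 + (36 - 9*√6) = -1702 - 9*√6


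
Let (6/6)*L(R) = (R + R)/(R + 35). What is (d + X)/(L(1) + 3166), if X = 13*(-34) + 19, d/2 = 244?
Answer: 1170/56989 ≈ 0.020530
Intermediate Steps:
d = 488 (d = 2*244 = 488)
L(R) = 2*R/(35 + R) (L(R) = (R + R)/(R + 35) = (2*R)/(35 + R) = 2*R/(35 + R))
X = -423 (X = -442 + 19 = -423)
(d + X)/(L(1) + 3166) = (488 - 423)/(2*1/(35 + 1) + 3166) = 65/(2*1/36 + 3166) = 65/(2*1*(1/36) + 3166) = 65/(1/18 + 3166) = 65/(56989/18) = 65*(18/56989) = 1170/56989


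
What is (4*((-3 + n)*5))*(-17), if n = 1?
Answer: 680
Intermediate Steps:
(4*((-3 + n)*5))*(-17) = (4*((-3 + 1)*5))*(-17) = (4*(-2*5))*(-17) = (4*(-10))*(-17) = -40*(-17) = 680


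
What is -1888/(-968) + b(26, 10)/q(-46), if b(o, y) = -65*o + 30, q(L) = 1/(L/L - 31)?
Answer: 6026036/121 ≈ 49802.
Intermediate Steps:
q(L) = -1/30 (q(L) = 1/(1 - 31) = 1/(-30) = -1/30)
b(o, y) = 30 - 65*o
-1888/(-968) + b(26, 10)/q(-46) = -1888/(-968) + (30 - 65*26)/(-1/30) = -1888*(-1/968) + (30 - 1690)*(-30) = 236/121 - 1660*(-30) = 236/121 + 49800 = 6026036/121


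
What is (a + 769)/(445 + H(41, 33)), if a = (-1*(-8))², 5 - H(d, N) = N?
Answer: 833/417 ≈ 1.9976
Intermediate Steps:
H(d, N) = 5 - N
a = 64 (a = 8² = 64)
(a + 769)/(445 + H(41, 33)) = (64 + 769)/(445 + (5 - 1*33)) = 833/(445 + (5 - 33)) = 833/(445 - 28) = 833/417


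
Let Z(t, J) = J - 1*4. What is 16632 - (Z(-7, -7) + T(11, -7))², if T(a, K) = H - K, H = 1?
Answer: 16623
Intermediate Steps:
T(a, K) = 1 - K
Z(t, J) = -4 + J (Z(t, J) = J - 4 = -4 + J)
16632 - (Z(-7, -7) + T(11, -7))² = 16632 - ((-4 - 7) + (1 - 1*(-7)))² = 16632 - (-11 + (1 + 7))² = 16632 - (-11 + 8)² = 16632 - 1*(-3)² = 16632 - 1*9 = 16632 - 9 = 16623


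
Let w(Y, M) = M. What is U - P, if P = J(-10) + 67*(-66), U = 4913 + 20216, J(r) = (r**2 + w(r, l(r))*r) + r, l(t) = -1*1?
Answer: 29451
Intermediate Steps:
l(t) = -1
J(r) = r**2 (J(r) = (r**2 - r) + r = r**2)
U = 25129
P = -4322 (P = (-10)**2 + 67*(-66) = 100 - 4422 = -4322)
U - P = 25129 - 1*(-4322) = 25129 + 4322 = 29451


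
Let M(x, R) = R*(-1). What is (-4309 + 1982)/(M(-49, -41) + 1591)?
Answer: -2327/1632 ≈ -1.4259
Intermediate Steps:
M(x, R) = -R
(-4309 + 1982)/(M(-49, -41) + 1591) = (-4309 + 1982)/(-1*(-41) + 1591) = -2327/(41 + 1591) = -2327/1632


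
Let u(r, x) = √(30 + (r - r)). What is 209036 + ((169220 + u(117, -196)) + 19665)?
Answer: 397921 + √30 ≈ 3.9793e+5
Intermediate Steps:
u(r, x) = √30 (u(r, x) = √(30 + 0) = √30)
209036 + ((169220 + u(117, -196)) + 19665) = 209036 + ((169220 + √30) + 19665) = 209036 + (188885 + √30) = 397921 + √30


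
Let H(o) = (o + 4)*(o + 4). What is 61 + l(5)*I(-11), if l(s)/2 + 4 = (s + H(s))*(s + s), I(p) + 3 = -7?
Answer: -17059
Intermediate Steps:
H(o) = (4 + o)**2 (H(o) = (4 + o)*(4 + o) = (4 + o)**2)
I(p) = -10 (I(p) = -3 - 7 = -10)
l(s) = -8 + 4*s*(s + (4 + s)**2) (l(s) = -8 + 2*((s + (4 + s)**2)*(s + s)) = -8 + 2*((s + (4 + s)**2)*(2*s)) = -8 + 2*(2*s*(s + (4 + s)**2)) = -8 + 4*s*(s + (4 + s)**2))
61 + l(5)*I(-11) = 61 + (-8 + 4*5**2 + 4*5*(4 + 5)**2)*(-10) = 61 + (-8 + 4*25 + 4*5*9**2)*(-10) = 61 + (-8 + 100 + 4*5*81)*(-10) = 61 + (-8 + 100 + 1620)*(-10) = 61 + 1712*(-10) = 61 - 17120 = -17059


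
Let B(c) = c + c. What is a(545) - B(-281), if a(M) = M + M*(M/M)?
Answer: 1652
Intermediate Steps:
a(M) = 2*M (a(M) = M + M*1 = M + M = 2*M)
B(c) = 2*c
a(545) - B(-281) = 2*545 - 2*(-281) = 1090 - 1*(-562) = 1090 + 562 = 1652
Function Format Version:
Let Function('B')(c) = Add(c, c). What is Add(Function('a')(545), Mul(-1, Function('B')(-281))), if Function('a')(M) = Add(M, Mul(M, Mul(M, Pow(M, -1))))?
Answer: 1652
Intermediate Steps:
Function('a')(M) = Mul(2, M) (Function('a')(M) = Add(M, Mul(M, 1)) = Add(M, M) = Mul(2, M))
Function('B')(c) = Mul(2, c)
Add(Function('a')(545), Mul(-1, Function('B')(-281))) = Add(Mul(2, 545), Mul(-1, Mul(2, -281))) = Add(1090, Mul(-1, -562)) = Add(1090, 562) = 1652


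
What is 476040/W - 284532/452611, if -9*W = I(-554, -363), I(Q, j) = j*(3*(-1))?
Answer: -215495368812/54765931 ≈ -3934.8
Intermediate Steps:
I(Q, j) = -3*j (I(Q, j) = j*(-3) = -3*j)
W = -121 (W = -(-1)*(-363)/3 = -⅑*1089 = -121)
476040/W - 284532/452611 = 476040/(-121) - 284532/452611 = 476040*(-1/121) - 284532*1/452611 = -476040/121 - 284532/452611 = -215495368812/54765931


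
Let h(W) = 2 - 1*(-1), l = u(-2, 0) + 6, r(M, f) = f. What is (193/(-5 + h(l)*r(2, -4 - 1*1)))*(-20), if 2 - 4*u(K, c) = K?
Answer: 193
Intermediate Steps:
u(K, c) = ½ - K/4
l = 7 (l = (½ - ¼*(-2)) + 6 = (½ + ½) + 6 = 1 + 6 = 7)
h(W) = 3 (h(W) = 2 + 1 = 3)
(193/(-5 + h(l)*r(2, -4 - 1*1)))*(-20) = (193/(-5 + 3*(-4 - 1*1)))*(-20) = (193/(-5 + 3*(-4 - 1)))*(-20) = (193/(-5 + 3*(-5)))*(-20) = (193/(-5 - 15))*(-20) = (193/(-20))*(-20) = (193*(-1/20))*(-20) = -193/20*(-20) = 193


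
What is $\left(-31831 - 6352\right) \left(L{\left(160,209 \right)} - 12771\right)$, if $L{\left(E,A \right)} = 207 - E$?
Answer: $485840492$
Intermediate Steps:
$\left(-31831 - 6352\right) \left(L{\left(160,209 \right)} - 12771\right) = \left(-31831 - 6352\right) \left(\left(207 - 160\right) - 12771\right) = - 38183 \left(\left(207 - 160\right) - 12771\right) = - 38183 \left(47 - 12771\right) = \left(-38183\right) \left(-12724\right) = 485840492$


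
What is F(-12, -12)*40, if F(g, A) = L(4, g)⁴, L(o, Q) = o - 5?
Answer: 40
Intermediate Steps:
L(o, Q) = -5 + o
F(g, A) = 1 (F(g, A) = (-5 + 4)⁴ = (-1)⁴ = 1)
F(-12, -12)*40 = 1*40 = 40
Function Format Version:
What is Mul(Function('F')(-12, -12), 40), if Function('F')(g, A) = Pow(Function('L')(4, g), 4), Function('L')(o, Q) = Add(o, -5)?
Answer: 40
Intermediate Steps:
Function('L')(o, Q) = Add(-5, o)
Function('F')(g, A) = 1 (Function('F')(g, A) = Pow(Add(-5, 4), 4) = Pow(-1, 4) = 1)
Mul(Function('F')(-12, -12), 40) = Mul(1, 40) = 40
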